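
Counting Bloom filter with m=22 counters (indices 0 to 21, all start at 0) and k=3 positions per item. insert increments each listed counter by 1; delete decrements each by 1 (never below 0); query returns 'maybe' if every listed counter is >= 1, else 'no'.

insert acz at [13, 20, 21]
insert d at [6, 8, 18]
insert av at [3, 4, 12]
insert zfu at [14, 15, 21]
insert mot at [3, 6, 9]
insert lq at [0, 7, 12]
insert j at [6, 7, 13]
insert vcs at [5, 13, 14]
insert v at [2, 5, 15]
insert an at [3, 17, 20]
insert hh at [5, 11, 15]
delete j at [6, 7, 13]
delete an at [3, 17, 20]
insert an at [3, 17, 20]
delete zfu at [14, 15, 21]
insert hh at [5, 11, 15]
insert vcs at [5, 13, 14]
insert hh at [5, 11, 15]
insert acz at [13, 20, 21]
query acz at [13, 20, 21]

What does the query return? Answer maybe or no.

Step 1: insert acz at [13, 20, 21] -> counters=[0,0,0,0,0,0,0,0,0,0,0,0,0,1,0,0,0,0,0,0,1,1]
Step 2: insert d at [6, 8, 18] -> counters=[0,0,0,0,0,0,1,0,1,0,0,0,0,1,0,0,0,0,1,0,1,1]
Step 3: insert av at [3, 4, 12] -> counters=[0,0,0,1,1,0,1,0,1,0,0,0,1,1,0,0,0,0,1,0,1,1]
Step 4: insert zfu at [14, 15, 21] -> counters=[0,0,0,1,1,0,1,0,1,0,0,0,1,1,1,1,0,0,1,0,1,2]
Step 5: insert mot at [3, 6, 9] -> counters=[0,0,0,2,1,0,2,0,1,1,0,0,1,1,1,1,0,0,1,0,1,2]
Step 6: insert lq at [0, 7, 12] -> counters=[1,0,0,2,1,0,2,1,1,1,0,0,2,1,1,1,0,0,1,0,1,2]
Step 7: insert j at [6, 7, 13] -> counters=[1,0,0,2,1,0,3,2,1,1,0,0,2,2,1,1,0,0,1,0,1,2]
Step 8: insert vcs at [5, 13, 14] -> counters=[1,0,0,2,1,1,3,2,1,1,0,0,2,3,2,1,0,0,1,0,1,2]
Step 9: insert v at [2, 5, 15] -> counters=[1,0,1,2,1,2,3,2,1,1,0,0,2,3,2,2,0,0,1,0,1,2]
Step 10: insert an at [3, 17, 20] -> counters=[1,0,1,3,1,2,3,2,1,1,0,0,2,3,2,2,0,1,1,0,2,2]
Step 11: insert hh at [5, 11, 15] -> counters=[1,0,1,3,1,3,3,2,1,1,0,1,2,3,2,3,0,1,1,0,2,2]
Step 12: delete j at [6, 7, 13] -> counters=[1,0,1,3,1,3,2,1,1,1,0,1,2,2,2,3,0,1,1,0,2,2]
Step 13: delete an at [3, 17, 20] -> counters=[1,0,1,2,1,3,2,1,1,1,0,1,2,2,2,3,0,0,1,0,1,2]
Step 14: insert an at [3, 17, 20] -> counters=[1,0,1,3,1,3,2,1,1,1,0,1,2,2,2,3,0,1,1,0,2,2]
Step 15: delete zfu at [14, 15, 21] -> counters=[1,0,1,3,1,3,2,1,1,1,0,1,2,2,1,2,0,1,1,0,2,1]
Step 16: insert hh at [5, 11, 15] -> counters=[1,0,1,3,1,4,2,1,1,1,0,2,2,2,1,3,0,1,1,0,2,1]
Step 17: insert vcs at [5, 13, 14] -> counters=[1,0,1,3,1,5,2,1,1,1,0,2,2,3,2,3,0,1,1,0,2,1]
Step 18: insert hh at [5, 11, 15] -> counters=[1,0,1,3,1,6,2,1,1,1,0,3,2,3,2,4,0,1,1,0,2,1]
Step 19: insert acz at [13, 20, 21] -> counters=[1,0,1,3,1,6,2,1,1,1,0,3,2,4,2,4,0,1,1,0,3,2]
Query acz: check counters[13]=4 counters[20]=3 counters[21]=2 -> maybe

Answer: maybe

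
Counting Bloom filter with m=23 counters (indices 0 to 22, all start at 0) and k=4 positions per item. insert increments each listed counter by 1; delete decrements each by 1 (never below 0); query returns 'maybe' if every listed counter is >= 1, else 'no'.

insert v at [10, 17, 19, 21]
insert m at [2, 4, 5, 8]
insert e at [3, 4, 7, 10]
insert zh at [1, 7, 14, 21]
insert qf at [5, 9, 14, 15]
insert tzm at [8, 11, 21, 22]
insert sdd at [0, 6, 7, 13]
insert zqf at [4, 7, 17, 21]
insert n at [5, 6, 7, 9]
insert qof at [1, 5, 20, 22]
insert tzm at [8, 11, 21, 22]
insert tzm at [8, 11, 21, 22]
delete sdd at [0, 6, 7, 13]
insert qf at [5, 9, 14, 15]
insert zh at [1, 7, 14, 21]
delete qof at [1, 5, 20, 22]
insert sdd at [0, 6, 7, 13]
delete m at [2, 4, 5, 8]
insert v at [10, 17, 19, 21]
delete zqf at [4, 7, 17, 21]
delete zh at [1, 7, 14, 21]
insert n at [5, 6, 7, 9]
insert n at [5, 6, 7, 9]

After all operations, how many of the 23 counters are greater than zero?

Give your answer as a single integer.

Step 1: insert v at [10, 17, 19, 21] -> counters=[0,0,0,0,0,0,0,0,0,0,1,0,0,0,0,0,0,1,0,1,0,1,0]
Step 2: insert m at [2, 4, 5, 8] -> counters=[0,0,1,0,1,1,0,0,1,0,1,0,0,0,0,0,0,1,0,1,0,1,0]
Step 3: insert e at [3, 4, 7, 10] -> counters=[0,0,1,1,2,1,0,1,1,0,2,0,0,0,0,0,0,1,0,1,0,1,0]
Step 4: insert zh at [1, 7, 14, 21] -> counters=[0,1,1,1,2,1,0,2,1,0,2,0,0,0,1,0,0,1,0,1,0,2,0]
Step 5: insert qf at [5, 9, 14, 15] -> counters=[0,1,1,1,2,2,0,2,1,1,2,0,0,0,2,1,0,1,0,1,0,2,0]
Step 6: insert tzm at [8, 11, 21, 22] -> counters=[0,1,1,1,2,2,0,2,2,1,2,1,0,0,2,1,0,1,0,1,0,3,1]
Step 7: insert sdd at [0, 6, 7, 13] -> counters=[1,1,1,1,2,2,1,3,2,1,2,1,0,1,2,1,0,1,0,1,0,3,1]
Step 8: insert zqf at [4, 7, 17, 21] -> counters=[1,1,1,1,3,2,1,4,2,1,2,1,0,1,2,1,0,2,0,1,0,4,1]
Step 9: insert n at [5, 6, 7, 9] -> counters=[1,1,1,1,3,3,2,5,2,2,2,1,0,1,2,1,0,2,0,1,0,4,1]
Step 10: insert qof at [1, 5, 20, 22] -> counters=[1,2,1,1,3,4,2,5,2,2,2,1,0,1,2,1,0,2,0,1,1,4,2]
Step 11: insert tzm at [8, 11, 21, 22] -> counters=[1,2,1,1,3,4,2,5,3,2,2,2,0,1,2,1,0,2,0,1,1,5,3]
Step 12: insert tzm at [8, 11, 21, 22] -> counters=[1,2,1,1,3,4,2,5,4,2,2,3,0,1,2,1,0,2,0,1,1,6,4]
Step 13: delete sdd at [0, 6, 7, 13] -> counters=[0,2,1,1,3,4,1,4,4,2,2,3,0,0,2,1,0,2,0,1,1,6,4]
Step 14: insert qf at [5, 9, 14, 15] -> counters=[0,2,1,1,3,5,1,4,4,3,2,3,0,0,3,2,0,2,0,1,1,6,4]
Step 15: insert zh at [1, 7, 14, 21] -> counters=[0,3,1,1,3,5,1,5,4,3,2,3,0,0,4,2,0,2,0,1,1,7,4]
Step 16: delete qof at [1, 5, 20, 22] -> counters=[0,2,1,1,3,4,1,5,4,3,2,3,0,0,4,2,0,2,0,1,0,7,3]
Step 17: insert sdd at [0, 6, 7, 13] -> counters=[1,2,1,1,3,4,2,6,4,3,2,3,0,1,4,2,0,2,0,1,0,7,3]
Step 18: delete m at [2, 4, 5, 8] -> counters=[1,2,0,1,2,3,2,6,3,3,2,3,0,1,4,2,0,2,0,1,0,7,3]
Step 19: insert v at [10, 17, 19, 21] -> counters=[1,2,0,1,2,3,2,6,3,3,3,3,0,1,4,2,0,3,0,2,0,8,3]
Step 20: delete zqf at [4, 7, 17, 21] -> counters=[1,2,0,1,1,3,2,5,3,3,3,3,0,1,4,2,0,2,0,2,0,7,3]
Step 21: delete zh at [1, 7, 14, 21] -> counters=[1,1,0,1,1,3,2,4,3,3,3,3,0,1,3,2,0,2,0,2,0,6,3]
Step 22: insert n at [5, 6, 7, 9] -> counters=[1,1,0,1,1,4,3,5,3,4,3,3,0,1,3,2,0,2,0,2,0,6,3]
Step 23: insert n at [5, 6, 7, 9] -> counters=[1,1,0,1,1,5,4,6,3,5,3,3,0,1,3,2,0,2,0,2,0,6,3]
Final counters=[1,1,0,1,1,5,4,6,3,5,3,3,0,1,3,2,0,2,0,2,0,6,3] -> 18 nonzero

Answer: 18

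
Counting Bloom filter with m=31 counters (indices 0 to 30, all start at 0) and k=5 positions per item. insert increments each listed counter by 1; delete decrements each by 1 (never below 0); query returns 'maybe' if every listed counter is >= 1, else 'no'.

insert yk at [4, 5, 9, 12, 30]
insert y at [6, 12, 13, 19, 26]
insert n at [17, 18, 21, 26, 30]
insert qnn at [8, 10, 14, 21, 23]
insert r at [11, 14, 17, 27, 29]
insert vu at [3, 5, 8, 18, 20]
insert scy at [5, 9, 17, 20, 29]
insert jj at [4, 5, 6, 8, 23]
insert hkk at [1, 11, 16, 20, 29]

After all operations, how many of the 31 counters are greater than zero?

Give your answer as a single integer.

Answer: 23

Derivation:
Step 1: insert yk at [4, 5, 9, 12, 30] -> counters=[0,0,0,0,1,1,0,0,0,1,0,0,1,0,0,0,0,0,0,0,0,0,0,0,0,0,0,0,0,0,1]
Step 2: insert y at [6, 12, 13, 19, 26] -> counters=[0,0,0,0,1,1,1,0,0,1,0,0,2,1,0,0,0,0,0,1,0,0,0,0,0,0,1,0,0,0,1]
Step 3: insert n at [17, 18, 21, 26, 30] -> counters=[0,0,0,0,1,1,1,0,0,1,0,0,2,1,0,0,0,1,1,1,0,1,0,0,0,0,2,0,0,0,2]
Step 4: insert qnn at [8, 10, 14, 21, 23] -> counters=[0,0,0,0,1,1,1,0,1,1,1,0,2,1,1,0,0,1,1,1,0,2,0,1,0,0,2,0,0,0,2]
Step 5: insert r at [11, 14, 17, 27, 29] -> counters=[0,0,0,0,1,1,1,0,1,1,1,1,2,1,2,0,0,2,1,1,0,2,0,1,0,0,2,1,0,1,2]
Step 6: insert vu at [3, 5, 8, 18, 20] -> counters=[0,0,0,1,1,2,1,0,2,1,1,1,2,1,2,0,0,2,2,1,1,2,0,1,0,0,2,1,0,1,2]
Step 7: insert scy at [5, 9, 17, 20, 29] -> counters=[0,0,0,1,1,3,1,0,2,2,1,1,2,1,2,0,0,3,2,1,2,2,0,1,0,0,2,1,0,2,2]
Step 8: insert jj at [4, 5, 6, 8, 23] -> counters=[0,0,0,1,2,4,2,0,3,2,1,1,2,1,2,0,0,3,2,1,2,2,0,2,0,0,2,1,0,2,2]
Step 9: insert hkk at [1, 11, 16, 20, 29] -> counters=[0,1,0,1,2,4,2,0,3,2,1,2,2,1,2,0,1,3,2,1,3,2,0,2,0,0,2,1,0,3,2]
Final counters=[0,1,0,1,2,4,2,0,3,2,1,2,2,1,2,0,1,3,2,1,3,2,0,2,0,0,2,1,0,3,2] -> 23 nonzero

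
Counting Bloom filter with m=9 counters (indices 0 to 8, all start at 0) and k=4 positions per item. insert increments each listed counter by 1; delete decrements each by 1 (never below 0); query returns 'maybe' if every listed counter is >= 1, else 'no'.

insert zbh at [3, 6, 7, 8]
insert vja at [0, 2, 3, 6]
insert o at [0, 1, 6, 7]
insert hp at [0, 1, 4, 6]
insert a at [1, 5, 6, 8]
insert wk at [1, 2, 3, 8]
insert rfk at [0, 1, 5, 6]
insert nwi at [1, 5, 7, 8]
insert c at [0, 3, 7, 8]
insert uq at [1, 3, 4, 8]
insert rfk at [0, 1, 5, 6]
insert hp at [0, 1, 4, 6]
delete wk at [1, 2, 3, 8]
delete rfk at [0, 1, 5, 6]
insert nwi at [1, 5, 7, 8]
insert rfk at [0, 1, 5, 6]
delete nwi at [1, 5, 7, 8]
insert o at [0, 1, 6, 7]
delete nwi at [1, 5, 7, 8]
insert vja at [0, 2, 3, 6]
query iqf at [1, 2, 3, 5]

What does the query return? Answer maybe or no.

Answer: maybe

Derivation:
Step 1: insert zbh at [3, 6, 7, 8] -> counters=[0,0,0,1,0,0,1,1,1]
Step 2: insert vja at [0, 2, 3, 6] -> counters=[1,0,1,2,0,0,2,1,1]
Step 3: insert o at [0, 1, 6, 7] -> counters=[2,1,1,2,0,0,3,2,1]
Step 4: insert hp at [0, 1, 4, 6] -> counters=[3,2,1,2,1,0,4,2,1]
Step 5: insert a at [1, 5, 6, 8] -> counters=[3,3,1,2,1,1,5,2,2]
Step 6: insert wk at [1, 2, 3, 8] -> counters=[3,4,2,3,1,1,5,2,3]
Step 7: insert rfk at [0, 1, 5, 6] -> counters=[4,5,2,3,1,2,6,2,3]
Step 8: insert nwi at [1, 5, 7, 8] -> counters=[4,6,2,3,1,3,6,3,4]
Step 9: insert c at [0, 3, 7, 8] -> counters=[5,6,2,4,1,3,6,4,5]
Step 10: insert uq at [1, 3, 4, 8] -> counters=[5,7,2,5,2,3,6,4,6]
Step 11: insert rfk at [0, 1, 5, 6] -> counters=[6,8,2,5,2,4,7,4,6]
Step 12: insert hp at [0, 1, 4, 6] -> counters=[7,9,2,5,3,4,8,4,6]
Step 13: delete wk at [1, 2, 3, 8] -> counters=[7,8,1,4,3,4,8,4,5]
Step 14: delete rfk at [0, 1, 5, 6] -> counters=[6,7,1,4,3,3,7,4,5]
Step 15: insert nwi at [1, 5, 7, 8] -> counters=[6,8,1,4,3,4,7,5,6]
Step 16: insert rfk at [0, 1, 5, 6] -> counters=[7,9,1,4,3,5,8,5,6]
Step 17: delete nwi at [1, 5, 7, 8] -> counters=[7,8,1,4,3,4,8,4,5]
Step 18: insert o at [0, 1, 6, 7] -> counters=[8,9,1,4,3,4,9,5,5]
Step 19: delete nwi at [1, 5, 7, 8] -> counters=[8,8,1,4,3,3,9,4,4]
Step 20: insert vja at [0, 2, 3, 6] -> counters=[9,8,2,5,3,3,10,4,4]
Query iqf: check counters[1]=8 counters[2]=2 counters[3]=5 counters[5]=3 -> maybe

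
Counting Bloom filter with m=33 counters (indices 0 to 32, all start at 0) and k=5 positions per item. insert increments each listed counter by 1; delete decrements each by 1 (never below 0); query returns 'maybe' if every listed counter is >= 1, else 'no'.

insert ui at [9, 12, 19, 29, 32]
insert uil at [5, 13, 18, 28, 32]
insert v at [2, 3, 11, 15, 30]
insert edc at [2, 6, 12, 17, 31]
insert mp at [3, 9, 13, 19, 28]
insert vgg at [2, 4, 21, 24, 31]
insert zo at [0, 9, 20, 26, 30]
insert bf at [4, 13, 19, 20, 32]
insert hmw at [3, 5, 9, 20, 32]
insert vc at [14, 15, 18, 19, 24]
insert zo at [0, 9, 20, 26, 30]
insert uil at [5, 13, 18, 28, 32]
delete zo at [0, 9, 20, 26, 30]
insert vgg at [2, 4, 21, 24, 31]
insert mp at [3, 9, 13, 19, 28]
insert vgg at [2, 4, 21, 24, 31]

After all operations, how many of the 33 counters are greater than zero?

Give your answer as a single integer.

Answer: 24

Derivation:
Step 1: insert ui at [9, 12, 19, 29, 32] -> counters=[0,0,0,0,0,0,0,0,0,1,0,0,1,0,0,0,0,0,0,1,0,0,0,0,0,0,0,0,0,1,0,0,1]
Step 2: insert uil at [5, 13, 18, 28, 32] -> counters=[0,0,0,0,0,1,0,0,0,1,0,0,1,1,0,0,0,0,1,1,0,0,0,0,0,0,0,0,1,1,0,0,2]
Step 3: insert v at [2, 3, 11, 15, 30] -> counters=[0,0,1,1,0,1,0,0,0,1,0,1,1,1,0,1,0,0,1,1,0,0,0,0,0,0,0,0,1,1,1,0,2]
Step 4: insert edc at [2, 6, 12, 17, 31] -> counters=[0,0,2,1,0,1,1,0,0,1,0,1,2,1,0,1,0,1,1,1,0,0,0,0,0,0,0,0,1,1,1,1,2]
Step 5: insert mp at [3, 9, 13, 19, 28] -> counters=[0,0,2,2,0,1,1,0,0,2,0,1,2,2,0,1,0,1,1,2,0,0,0,0,0,0,0,0,2,1,1,1,2]
Step 6: insert vgg at [2, 4, 21, 24, 31] -> counters=[0,0,3,2,1,1,1,0,0,2,0,1,2,2,0,1,0,1,1,2,0,1,0,0,1,0,0,0,2,1,1,2,2]
Step 7: insert zo at [0, 9, 20, 26, 30] -> counters=[1,0,3,2,1,1,1,0,0,3,0,1,2,2,0,1,0,1,1,2,1,1,0,0,1,0,1,0,2,1,2,2,2]
Step 8: insert bf at [4, 13, 19, 20, 32] -> counters=[1,0,3,2,2,1,1,0,0,3,0,1,2,3,0,1,0,1,1,3,2,1,0,0,1,0,1,0,2,1,2,2,3]
Step 9: insert hmw at [3, 5, 9, 20, 32] -> counters=[1,0,3,3,2,2,1,0,0,4,0,1,2,3,0,1,0,1,1,3,3,1,0,0,1,0,1,0,2,1,2,2,4]
Step 10: insert vc at [14, 15, 18, 19, 24] -> counters=[1,0,3,3,2,2,1,0,0,4,0,1,2,3,1,2,0,1,2,4,3,1,0,0,2,0,1,0,2,1,2,2,4]
Step 11: insert zo at [0, 9, 20, 26, 30] -> counters=[2,0,3,3,2,2,1,0,0,5,0,1,2,3,1,2,0,1,2,4,4,1,0,0,2,0,2,0,2,1,3,2,4]
Step 12: insert uil at [5, 13, 18, 28, 32] -> counters=[2,0,3,3,2,3,1,0,0,5,0,1,2,4,1,2,0,1,3,4,4,1,0,0,2,0,2,0,3,1,3,2,5]
Step 13: delete zo at [0, 9, 20, 26, 30] -> counters=[1,0,3,3,2,3,1,0,0,4,0,1,2,4,1,2,0,1,3,4,3,1,0,0,2,0,1,0,3,1,2,2,5]
Step 14: insert vgg at [2, 4, 21, 24, 31] -> counters=[1,0,4,3,3,3,1,0,0,4,0,1,2,4,1,2,0,1,3,4,3,2,0,0,3,0,1,0,3,1,2,3,5]
Step 15: insert mp at [3, 9, 13, 19, 28] -> counters=[1,0,4,4,3,3,1,0,0,5,0,1,2,5,1,2,0,1,3,5,3,2,0,0,3,0,1,0,4,1,2,3,5]
Step 16: insert vgg at [2, 4, 21, 24, 31] -> counters=[1,0,5,4,4,3,1,0,0,5,0,1,2,5,1,2,0,1,3,5,3,3,0,0,4,0,1,0,4,1,2,4,5]
Final counters=[1,0,5,4,4,3,1,0,0,5,0,1,2,5,1,2,0,1,3,5,3,3,0,0,4,0,1,0,4,1,2,4,5] -> 24 nonzero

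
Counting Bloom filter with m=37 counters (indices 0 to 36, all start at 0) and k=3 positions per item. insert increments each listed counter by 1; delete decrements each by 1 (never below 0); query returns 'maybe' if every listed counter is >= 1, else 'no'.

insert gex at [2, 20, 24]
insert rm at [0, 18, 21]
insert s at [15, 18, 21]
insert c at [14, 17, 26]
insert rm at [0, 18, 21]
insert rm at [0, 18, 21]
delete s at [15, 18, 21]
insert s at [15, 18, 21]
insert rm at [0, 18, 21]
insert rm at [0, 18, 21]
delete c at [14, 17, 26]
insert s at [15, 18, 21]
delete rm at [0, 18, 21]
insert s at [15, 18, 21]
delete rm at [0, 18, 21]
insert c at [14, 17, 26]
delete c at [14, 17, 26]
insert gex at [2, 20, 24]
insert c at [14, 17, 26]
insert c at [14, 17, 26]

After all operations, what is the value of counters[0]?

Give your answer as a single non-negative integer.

Step 1: insert gex at [2, 20, 24] -> counters=[0,0,1,0,0,0,0,0,0,0,0,0,0,0,0,0,0,0,0,0,1,0,0,0,1,0,0,0,0,0,0,0,0,0,0,0,0]
Step 2: insert rm at [0, 18, 21] -> counters=[1,0,1,0,0,0,0,0,0,0,0,0,0,0,0,0,0,0,1,0,1,1,0,0,1,0,0,0,0,0,0,0,0,0,0,0,0]
Step 3: insert s at [15, 18, 21] -> counters=[1,0,1,0,0,0,0,0,0,0,0,0,0,0,0,1,0,0,2,0,1,2,0,0,1,0,0,0,0,0,0,0,0,0,0,0,0]
Step 4: insert c at [14, 17, 26] -> counters=[1,0,1,0,0,0,0,0,0,0,0,0,0,0,1,1,0,1,2,0,1,2,0,0,1,0,1,0,0,0,0,0,0,0,0,0,0]
Step 5: insert rm at [0, 18, 21] -> counters=[2,0,1,0,0,0,0,0,0,0,0,0,0,0,1,1,0,1,3,0,1,3,0,0,1,0,1,0,0,0,0,0,0,0,0,0,0]
Step 6: insert rm at [0, 18, 21] -> counters=[3,0,1,0,0,0,0,0,0,0,0,0,0,0,1,1,0,1,4,0,1,4,0,0,1,0,1,0,0,0,0,0,0,0,0,0,0]
Step 7: delete s at [15, 18, 21] -> counters=[3,0,1,0,0,0,0,0,0,0,0,0,0,0,1,0,0,1,3,0,1,3,0,0,1,0,1,0,0,0,0,0,0,0,0,0,0]
Step 8: insert s at [15, 18, 21] -> counters=[3,0,1,0,0,0,0,0,0,0,0,0,0,0,1,1,0,1,4,0,1,4,0,0,1,0,1,0,0,0,0,0,0,0,0,0,0]
Step 9: insert rm at [0, 18, 21] -> counters=[4,0,1,0,0,0,0,0,0,0,0,0,0,0,1,1,0,1,5,0,1,5,0,0,1,0,1,0,0,0,0,0,0,0,0,0,0]
Step 10: insert rm at [0, 18, 21] -> counters=[5,0,1,0,0,0,0,0,0,0,0,0,0,0,1,1,0,1,6,0,1,6,0,0,1,0,1,0,0,0,0,0,0,0,0,0,0]
Step 11: delete c at [14, 17, 26] -> counters=[5,0,1,0,0,0,0,0,0,0,0,0,0,0,0,1,0,0,6,0,1,6,0,0,1,0,0,0,0,0,0,0,0,0,0,0,0]
Step 12: insert s at [15, 18, 21] -> counters=[5,0,1,0,0,0,0,0,0,0,0,0,0,0,0,2,0,0,7,0,1,7,0,0,1,0,0,0,0,0,0,0,0,0,0,0,0]
Step 13: delete rm at [0, 18, 21] -> counters=[4,0,1,0,0,0,0,0,0,0,0,0,0,0,0,2,0,0,6,0,1,6,0,0,1,0,0,0,0,0,0,0,0,0,0,0,0]
Step 14: insert s at [15, 18, 21] -> counters=[4,0,1,0,0,0,0,0,0,0,0,0,0,0,0,3,0,0,7,0,1,7,0,0,1,0,0,0,0,0,0,0,0,0,0,0,0]
Step 15: delete rm at [0, 18, 21] -> counters=[3,0,1,0,0,0,0,0,0,0,0,0,0,0,0,3,0,0,6,0,1,6,0,0,1,0,0,0,0,0,0,0,0,0,0,0,0]
Step 16: insert c at [14, 17, 26] -> counters=[3,0,1,0,0,0,0,0,0,0,0,0,0,0,1,3,0,1,6,0,1,6,0,0,1,0,1,0,0,0,0,0,0,0,0,0,0]
Step 17: delete c at [14, 17, 26] -> counters=[3,0,1,0,0,0,0,0,0,0,0,0,0,0,0,3,0,0,6,0,1,6,0,0,1,0,0,0,0,0,0,0,0,0,0,0,0]
Step 18: insert gex at [2, 20, 24] -> counters=[3,0,2,0,0,0,0,0,0,0,0,0,0,0,0,3,0,0,6,0,2,6,0,0,2,0,0,0,0,0,0,0,0,0,0,0,0]
Step 19: insert c at [14, 17, 26] -> counters=[3,0,2,0,0,0,0,0,0,0,0,0,0,0,1,3,0,1,6,0,2,6,0,0,2,0,1,0,0,0,0,0,0,0,0,0,0]
Step 20: insert c at [14, 17, 26] -> counters=[3,0,2,0,0,0,0,0,0,0,0,0,0,0,2,3,0,2,6,0,2,6,0,0,2,0,2,0,0,0,0,0,0,0,0,0,0]
Final counters=[3,0,2,0,0,0,0,0,0,0,0,0,0,0,2,3,0,2,6,0,2,6,0,0,2,0,2,0,0,0,0,0,0,0,0,0,0] -> counters[0]=3

Answer: 3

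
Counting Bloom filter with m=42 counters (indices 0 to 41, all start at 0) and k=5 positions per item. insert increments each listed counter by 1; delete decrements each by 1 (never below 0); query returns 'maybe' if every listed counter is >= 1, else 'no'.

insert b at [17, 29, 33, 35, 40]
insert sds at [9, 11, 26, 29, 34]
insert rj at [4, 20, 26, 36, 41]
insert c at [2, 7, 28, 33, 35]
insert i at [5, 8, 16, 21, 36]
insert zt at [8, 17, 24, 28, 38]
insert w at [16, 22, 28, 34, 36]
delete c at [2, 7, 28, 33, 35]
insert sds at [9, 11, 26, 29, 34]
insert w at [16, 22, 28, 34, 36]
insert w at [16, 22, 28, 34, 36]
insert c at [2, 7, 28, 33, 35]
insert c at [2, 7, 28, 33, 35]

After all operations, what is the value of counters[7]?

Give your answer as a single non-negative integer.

Step 1: insert b at [17, 29, 33, 35, 40] -> counters=[0,0,0,0,0,0,0,0,0,0,0,0,0,0,0,0,0,1,0,0,0,0,0,0,0,0,0,0,0,1,0,0,0,1,0,1,0,0,0,0,1,0]
Step 2: insert sds at [9, 11, 26, 29, 34] -> counters=[0,0,0,0,0,0,0,0,0,1,0,1,0,0,0,0,0,1,0,0,0,0,0,0,0,0,1,0,0,2,0,0,0,1,1,1,0,0,0,0,1,0]
Step 3: insert rj at [4, 20, 26, 36, 41] -> counters=[0,0,0,0,1,0,0,0,0,1,0,1,0,0,0,0,0,1,0,0,1,0,0,0,0,0,2,0,0,2,0,0,0,1,1,1,1,0,0,0,1,1]
Step 4: insert c at [2, 7, 28, 33, 35] -> counters=[0,0,1,0,1,0,0,1,0,1,0,1,0,0,0,0,0,1,0,0,1,0,0,0,0,0,2,0,1,2,0,0,0,2,1,2,1,0,0,0,1,1]
Step 5: insert i at [5, 8, 16, 21, 36] -> counters=[0,0,1,0,1,1,0,1,1,1,0,1,0,0,0,0,1,1,0,0,1,1,0,0,0,0,2,0,1,2,0,0,0,2,1,2,2,0,0,0,1,1]
Step 6: insert zt at [8, 17, 24, 28, 38] -> counters=[0,0,1,0,1,1,0,1,2,1,0,1,0,0,0,0,1,2,0,0,1,1,0,0,1,0,2,0,2,2,0,0,0,2,1,2,2,0,1,0,1,1]
Step 7: insert w at [16, 22, 28, 34, 36] -> counters=[0,0,1,0,1,1,0,1,2,1,0,1,0,0,0,0,2,2,0,0,1,1,1,0,1,0,2,0,3,2,0,0,0,2,2,2,3,0,1,0,1,1]
Step 8: delete c at [2, 7, 28, 33, 35] -> counters=[0,0,0,0,1,1,0,0,2,1,0,1,0,0,0,0,2,2,0,0,1,1,1,0,1,0,2,0,2,2,0,0,0,1,2,1,3,0,1,0,1,1]
Step 9: insert sds at [9, 11, 26, 29, 34] -> counters=[0,0,0,0,1,1,0,0,2,2,0,2,0,0,0,0,2,2,0,0,1,1,1,0,1,0,3,0,2,3,0,0,0,1,3,1,3,0,1,0,1,1]
Step 10: insert w at [16, 22, 28, 34, 36] -> counters=[0,0,0,0,1,1,0,0,2,2,0,2,0,0,0,0,3,2,0,0,1,1,2,0,1,0,3,0,3,3,0,0,0,1,4,1,4,0,1,0,1,1]
Step 11: insert w at [16, 22, 28, 34, 36] -> counters=[0,0,0,0,1,1,0,0,2,2,0,2,0,0,0,0,4,2,0,0,1,1,3,0,1,0,3,0,4,3,0,0,0,1,5,1,5,0,1,0,1,1]
Step 12: insert c at [2, 7, 28, 33, 35] -> counters=[0,0,1,0,1,1,0,1,2,2,0,2,0,0,0,0,4,2,0,0,1,1,3,0,1,0,3,0,5,3,0,0,0,2,5,2,5,0,1,0,1,1]
Step 13: insert c at [2, 7, 28, 33, 35] -> counters=[0,0,2,0,1,1,0,2,2,2,0,2,0,0,0,0,4,2,0,0,1,1,3,0,1,0,3,0,6,3,0,0,0,3,5,3,5,0,1,0,1,1]
Final counters=[0,0,2,0,1,1,0,2,2,2,0,2,0,0,0,0,4,2,0,0,1,1,3,0,1,0,3,0,6,3,0,0,0,3,5,3,5,0,1,0,1,1] -> counters[7]=2

Answer: 2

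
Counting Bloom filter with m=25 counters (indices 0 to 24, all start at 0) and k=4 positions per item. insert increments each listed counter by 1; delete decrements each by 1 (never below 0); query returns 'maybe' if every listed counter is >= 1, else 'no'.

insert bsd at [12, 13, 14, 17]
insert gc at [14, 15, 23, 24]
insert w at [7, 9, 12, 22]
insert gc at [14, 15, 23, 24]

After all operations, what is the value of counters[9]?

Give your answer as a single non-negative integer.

Answer: 1

Derivation:
Step 1: insert bsd at [12, 13, 14, 17] -> counters=[0,0,0,0,0,0,0,0,0,0,0,0,1,1,1,0,0,1,0,0,0,0,0,0,0]
Step 2: insert gc at [14, 15, 23, 24] -> counters=[0,0,0,0,0,0,0,0,0,0,0,0,1,1,2,1,0,1,0,0,0,0,0,1,1]
Step 3: insert w at [7, 9, 12, 22] -> counters=[0,0,0,0,0,0,0,1,0,1,0,0,2,1,2,1,0,1,0,0,0,0,1,1,1]
Step 4: insert gc at [14, 15, 23, 24] -> counters=[0,0,0,0,0,0,0,1,0,1,0,0,2,1,3,2,0,1,0,0,0,0,1,2,2]
Final counters=[0,0,0,0,0,0,0,1,0,1,0,0,2,1,3,2,0,1,0,0,0,0,1,2,2] -> counters[9]=1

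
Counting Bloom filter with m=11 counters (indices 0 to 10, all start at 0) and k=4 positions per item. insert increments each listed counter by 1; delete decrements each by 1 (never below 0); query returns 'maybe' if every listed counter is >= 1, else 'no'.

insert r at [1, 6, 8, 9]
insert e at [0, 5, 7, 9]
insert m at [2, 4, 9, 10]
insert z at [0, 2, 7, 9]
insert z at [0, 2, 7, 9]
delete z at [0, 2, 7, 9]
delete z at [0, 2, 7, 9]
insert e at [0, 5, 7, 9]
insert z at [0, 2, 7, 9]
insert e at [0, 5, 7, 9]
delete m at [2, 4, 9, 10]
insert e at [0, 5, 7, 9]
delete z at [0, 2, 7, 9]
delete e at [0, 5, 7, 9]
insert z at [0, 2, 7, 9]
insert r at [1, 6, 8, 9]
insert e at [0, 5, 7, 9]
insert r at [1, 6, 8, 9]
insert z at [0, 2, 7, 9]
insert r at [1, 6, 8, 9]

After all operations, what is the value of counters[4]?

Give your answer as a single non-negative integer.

Step 1: insert r at [1, 6, 8, 9] -> counters=[0,1,0,0,0,0,1,0,1,1,0]
Step 2: insert e at [0, 5, 7, 9] -> counters=[1,1,0,0,0,1,1,1,1,2,0]
Step 3: insert m at [2, 4, 9, 10] -> counters=[1,1,1,0,1,1,1,1,1,3,1]
Step 4: insert z at [0, 2, 7, 9] -> counters=[2,1,2,0,1,1,1,2,1,4,1]
Step 5: insert z at [0, 2, 7, 9] -> counters=[3,1,3,0,1,1,1,3,1,5,1]
Step 6: delete z at [0, 2, 7, 9] -> counters=[2,1,2,0,1,1,1,2,1,4,1]
Step 7: delete z at [0, 2, 7, 9] -> counters=[1,1,1,0,1,1,1,1,1,3,1]
Step 8: insert e at [0, 5, 7, 9] -> counters=[2,1,1,0,1,2,1,2,1,4,1]
Step 9: insert z at [0, 2, 7, 9] -> counters=[3,1,2,0,1,2,1,3,1,5,1]
Step 10: insert e at [0, 5, 7, 9] -> counters=[4,1,2,0,1,3,1,4,1,6,1]
Step 11: delete m at [2, 4, 9, 10] -> counters=[4,1,1,0,0,3,1,4,1,5,0]
Step 12: insert e at [0, 5, 7, 9] -> counters=[5,1,1,0,0,4,1,5,1,6,0]
Step 13: delete z at [0, 2, 7, 9] -> counters=[4,1,0,0,0,4,1,4,1,5,0]
Step 14: delete e at [0, 5, 7, 9] -> counters=[3,1,0,0,0,3,1,3,1,4,0]
Step 15: insert z at [0, 2, 7, 9] -> counters=[4,1,1,0,0,3,1,4,1,5,0]
Step 16: insert r at [1, 6, 8, 9] -> counters=[4,2,1,0,0,3,2,4,2,6,0]
Step 17: insert e at [0, 5, 7, 9] -> counters=[5,2,1,0,0,4,2,5,2,7,0]
Step 18: insert r at [1, 6, 8, 9] -> counters=[5,3,1,0,0,4,3,5,3,8,0]
Step 19: insert z at [0, 2, 7, 9] -> counters=[6,3,2,0,0,4,3,6,3,9,0]
Step 20: insert r at [1, 6, 8, 9] -> counters=[6,4,2,0,0,4,4,6,4,10,0]
Final counters=[6,4,2,0,0,4,4,6,4,10,0] -> counters[4]=0

Answer: 0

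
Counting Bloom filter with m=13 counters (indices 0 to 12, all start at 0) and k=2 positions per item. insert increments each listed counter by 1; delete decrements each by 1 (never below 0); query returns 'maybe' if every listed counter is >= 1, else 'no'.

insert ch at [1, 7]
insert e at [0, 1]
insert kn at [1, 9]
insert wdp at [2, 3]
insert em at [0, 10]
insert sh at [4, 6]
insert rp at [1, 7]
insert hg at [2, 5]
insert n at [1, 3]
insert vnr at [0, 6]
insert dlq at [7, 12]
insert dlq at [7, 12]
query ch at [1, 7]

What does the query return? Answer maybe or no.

Step 1: insert ch at [1, 7] -> counters=[0,1,0,0,0,0,0,1,0,0,0,0,0]
Step 2: insert e at [0, 1] -> counters=[1,2,0,0,0,0,0,1,0,0,0,0,0]
Step 3: insert kn at [1, 9] -> counters=[1,3,0,0,0,0,0,1,0,1,0,0,0]
Step 4: insert wdp at [2, 3] -> counters=[1,3,1,1,0,0,0,1,0,1,0,0,0]
Step 5: insert em at [0, 10] -> counters=[2,3,1,1,0,0,0,1,0,1,1,0,0]
Step 6: insert sh at [4, 6] -> counters=[2,3,1,1,1,0,1,1,0,1,1,0,0]
Step 7: insert rp at [1, 7] -> counters=[2,4,1,1,1,0,1,2,0,1,1,0,0]
Step 8: insert hg at [2, 5] -> counters=[2,4,2,1,1,1,1,2,0,1,1,0,0]
Step 9: insert n at [1, 3] -> counters=[2,5,2,2,1,1,1,2,0,1,1,0,0]
Step 10: insert vnr at [0, 6] -> counters=[3,5,2,2,1,1,2,2,0,1,1,0,0]
Step 11: insert dlq at [7, 12] -> counters=[3,5,2,2,1,1,2,3,0,1,1,0,1]
Step 12: insert dlq at [7, 12] -> counters=[3,5,2,2,1,1,2,4,0,1,1,0,2]
Query ch: check counters[1]=5 counters[7]=4 -> maybe

Answer: maybe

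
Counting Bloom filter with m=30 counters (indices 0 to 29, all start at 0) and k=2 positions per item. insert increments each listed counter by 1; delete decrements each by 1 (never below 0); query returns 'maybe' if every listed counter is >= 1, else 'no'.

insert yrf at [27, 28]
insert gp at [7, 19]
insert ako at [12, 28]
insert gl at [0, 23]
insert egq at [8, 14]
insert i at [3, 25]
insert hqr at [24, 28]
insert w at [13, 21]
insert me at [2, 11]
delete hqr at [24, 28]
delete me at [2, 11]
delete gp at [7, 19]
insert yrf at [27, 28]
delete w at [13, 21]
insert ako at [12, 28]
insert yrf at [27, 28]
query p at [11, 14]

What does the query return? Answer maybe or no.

Step 1: insert yrf at [27, 28] -> counters=[0,0,0,0,0,0,0,0,0,0,0,0,0,0,0,0,0,0,0,0,0,0,0,0,0,0,0,1,1,0]
Step 2: insert gp at [7, 19] -> counters=[0,0,0,0,0,0,0,1,0,0,0,0,0,0,0,0,0,0,0,1,0,0,0,0,0,0,0,1,1,0]
Step 3: insert ako at [12, 28] -> counters=[0,0,0,0,0,0,0,1,0,0,0,0,1,0,0,0,0,0,0,1,0,0,0,0,0,0,0,1,2,0]
Step 4: insert gl at [0, 23] -> counters=[1,0,0,0,0,0,0,1,0,0,0,0,1,0,0,0,0,0,0,1,0,0,0,1,0,0,0,1,2,0]
Step 5: insert egq at [8, 14] -> counters=[1,0,0,0,0,0,0,1,1,0,0,0,1,0,1,0,0,0,0,1,0,0,0,1,0,0,0,1,2,0]
Step 6: insert i at [3, 25] -> counters=[1,0,0,1,0,0,0,1,1,0,0,0,1,0,1,0,0,0,0,1,0,0,0,1,0,1,0,1,2,0]
Step 7: insert hqr at [24, 28] -> counters=[1,0,0,1,0,0,0,1,1,0,0,0,1,0,1,0,0,0,0,1,0,0,0,1,1,1,0,1,3,0]
Step 8: insert w at [13, 21] -> counters=[1,0,0,1,0,0,0,1,1,0,0,0,1,1,1,0,0,0,0,1,0,1,0,1,1,1,0,1,3,0]
Step 9: insert me at [2, 11] -> counters=[1,0,1,1,0,0,0,1,1,0,0,1,1,1,1,0,0,0,0,1,0,1,0,1,1,1,0,1,3,0]
Step 10: delete hqr at [24, 28] -> counters=[1,0,1,1,0,0,0,1,1,0,0,1,1,1,1,0,0,0,0,1,0,1,0,1,0,1,0,1,2,0]
Step 11: delete me at [2, 11] -> counters=[1,0,0,1,0,0,0,1,1,0,0,0,1,1,1,0,0,0,0,1,0,1,0,1,0,1,0,1,2,0]
Step 12: delete gp at [7, 19] -> counters=[1,0,0,1,0,0,0,0,1,0,0,0,1,1,1,0,0,0,0,0,0,1,0,1,0,1,0,1,2,0]
Step 13: insert yrf at [27, 28] -> counters=[1,0,0,1,0,0,0,0,1,0,0,0,1,1,1,0,0,0,0,0,0,1,0,1,0,1,0,2,3,0]
Step 14: delete w at [13, 21] -> counters=[1,0,0,1,0,0,0,0,1,0,0,0,1,0,1,0,0,0,0,0,0,0,0,1,0,1,0,2,3,0]
Step 15: insert ako at [12, 28] -> counters=[1,0,0,1,0,0,0,0,1,0,0,0,2,0,1,0,0,0,0,0,0,0,0,1,0,1,0,2,4,0]
Step 16: insert yrf at [27, 28] -> counters=[1,0,0,1,0,0,0,0,1,0,0,0,2,0,1,0,0,0,0,0,0,0,0,1,0,1,0,3,5,0]
Query p: check counters[11]=0 counters[14]=1 -> no

Answer: no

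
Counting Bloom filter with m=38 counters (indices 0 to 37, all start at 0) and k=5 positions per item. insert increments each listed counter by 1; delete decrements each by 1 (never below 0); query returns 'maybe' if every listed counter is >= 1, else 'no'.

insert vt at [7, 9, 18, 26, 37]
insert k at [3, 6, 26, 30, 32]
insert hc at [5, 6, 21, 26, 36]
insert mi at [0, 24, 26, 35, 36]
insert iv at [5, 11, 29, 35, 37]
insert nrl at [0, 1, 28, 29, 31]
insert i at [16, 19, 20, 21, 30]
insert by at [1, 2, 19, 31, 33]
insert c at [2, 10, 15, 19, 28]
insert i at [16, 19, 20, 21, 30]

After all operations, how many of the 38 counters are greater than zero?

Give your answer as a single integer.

Answer: 27

Derivation:
Step 1: insert vt at [7, 9, 18, 26, 37] -> counters=[0,0,0,0,0,0,0,1,0,1,0,0,0,0,0,0,0,0,1,0,0,0,0,0,0,0,1,0,0,0,0,0,0,0,0,0,0,1]
Step 2: insert k at [3, 6, 26, 30, 32] -> counters=[0,0,0,1,0,0,1,1,0,1,0,0,0,0,0,0,0,0,1,0,0,0,0,0,0,0,2,0,0,0,1,0,1,0,0,0,0,1]
Step 3: insert hc at [5, 6, 21, 26, 36] -> counters=[0,0,0,1,0,1,2,1,0,1,0,0,0,0,0,0,0,0,1,0,0,1,0,0,0,0,3,0,0,0,1,0,1,0,0,0,1,1]
Step 4: insert mi at [0, 24, 26, 35, 36] -> counters=[1,0,0,1,0,1,2,1,0,1,0,0,0,0,0,0,0,0,1,0,0,1,0,0,1,0,4,0,0,0,1,0,1,0,0,1,2,1]
Step 5: insert iv at [5, 11, 29, 35, 37] -> counters=[1,0,0,1,0,2,2,1,0,1,0,1,0,0,0,0,0,0,1,0,0,1,0,0,1,0,4,0,0,1,1,0,1,0,0,2,2,2]
Step 6: insert nrl at [0, 1, 28, 29, 31] -> counters=[2,1,0,1,0,2,2,1,0,1,0,1,0,0,0,0,0,0,1,0,0,1,0,0,1,0,4,0,1,2,1,1,1,0,0,2,2,2]
Step 7: insert i at [16, 19, 20, 21, 30] -> counters=[2,1,0,1,0,2,2,1,0,1,0,1,0,0,0,0,1,0,1,1,1,2,0,0,1,0,4,0,1,2,2,1,1,0,0,2,2,2]
Step 8: insert by at [1, 2, 19, 31, 33] -> counters=[2,2,1,1,0,2,2,1,0,1,0,1,0,0,0,0,1,0,1,2,1,2,0,0,1,0,4,0,1,2,2,2,1,1,0,2,2,2]
Step 9: insert c at [2, 10, 15, 19, 28] -> counters=[2,2,2,1,0,2,2,1,0,1,1,1,0,0,0,1,1,0,1,3,1,2,0,0,1,0,4,0,2,2,2,2,1,1,0,2,2,2]
Step 10: insert i at [16, 19, 20, 21, 30] -> counters=[2,2,2,1,0,2,2,1,0,1,1,1,0,0,0,1,2,0,1,4,2,3,0,0,1,0,4,0,2,2,3,2,1,1,0,2,2,2]
Final counters=[2,2,2,1,0,2,2,1,0,1,1,1,0,0,0,1,2,0,1,4,2,3,0,0,1,0,4,0,2,2,3,2,1,1,0,2,2,2] -> 27 nonzero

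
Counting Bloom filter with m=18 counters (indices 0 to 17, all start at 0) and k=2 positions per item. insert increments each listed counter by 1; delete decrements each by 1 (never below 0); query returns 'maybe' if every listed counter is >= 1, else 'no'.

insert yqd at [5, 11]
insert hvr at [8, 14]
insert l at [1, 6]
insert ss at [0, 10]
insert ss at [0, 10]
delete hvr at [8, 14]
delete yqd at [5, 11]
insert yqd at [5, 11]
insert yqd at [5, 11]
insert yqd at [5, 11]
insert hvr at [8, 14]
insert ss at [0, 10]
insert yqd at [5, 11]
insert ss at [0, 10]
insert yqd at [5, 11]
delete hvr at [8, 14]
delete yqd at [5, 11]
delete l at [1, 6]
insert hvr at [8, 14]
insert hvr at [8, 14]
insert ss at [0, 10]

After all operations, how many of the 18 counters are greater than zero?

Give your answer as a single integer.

Answer: 6

Derivation:
Step 1: insert yqd at [5, 11] -> counters=[0,0,0,0,0,1,0,0,0,0,0,1,0,0,0,0,0,0]
Step 2: insert hvr at [8, 14] -> counters=[0,0,0,0,0,1,0,0,1,0,0,1,0,0,1,0,0,0]
Step 3: insert l at [1, 6] -> counters=[0,1,0,0,0,1,1,0,1,0,0,1,0,0,1,0,0,0]
Step 4: insert ss at [0, 10] -> counters=[1,1,0,0,0,1,1,0,1,0,1,1,0,0,1,0,0,0]
Step 5: insert ss at [0, 10] -> counters=[2,1,0,0,0,1,1,0,1,0,2,1,0,0,1,0,0,0]
Step 6: delete hvr at [8, 14] -> counters=[2,1,0,0,0,1,1,0,0,0,2,1,0,0,0,0,0,0]
Step 7: delete yqd at [5, 11] -> counters=[2,1,0,0,0,0,1,0,0,0,2,0,0,0,0,0,0,0]
Step 8: insert yqd at [5, 11] -> counters=[2,1,0,0,0,1,1,0,0,0,2,1,0,0,0,0,0,0]
Step 9: insert yqd at [5, 11] -> counters=[2,1,0,0,0,2,1,0,0,0,2,2,0,0,0,0,0,0]
Step 10: insert yqd at [5, 11] -> counters=[2,1,0,0,0,3,1,0,0,0,2,3,0,0,0,0,0,0]
Step 11: insert hvr at [8, 14] -> counters=[2,1,0,0,0,3,1,0,1,0,2,3,0,0,1,0,0,0]
Step 12: insert ss at [0, 10] -> counters=[3,1,0,0,0,3,1,0,1,0,3,3,0,0,1,0,0,0]
Step 13: insert yqd at [5, 11] -> counters=[3,1,0,0,0,4,1,0,1,0,3,4,0,0,1,0,0,0]
Step 14: insert ss at [0, 10] -> counters=[4,1,0,0,0,4,1,0,1,0,4,4,0,0,1,0,0,0]
Step 15: insert yqd at [5, 11] -> counters=[4,1,0,0,0,5,1,0,1,0,4,5,0,0,1,0,0,0]
Step 16: delete hvr at [8, 14] -> counters=[4,1,0,0,0,5,1,0,0,0,4,5,0,0,0,0,0,0]
Step 17: delete yqd at [5, 11] -> counters=[4,1,0,0,0,4,1,0,0,0,4,4,0,0,0,0,0,0]
Step 18: delete l at [1, 6] -> counters=[4,0,0,0,0,4,0,0,0,0,4,4,0,0,0,0,0,0]
Step 19: insert hvr at [8, 14] -> counters=[4,0,0,0,0,4,0,0,1,0,4,4,0,0,1,0,0,0]
Step 20: insert hvr at [8, 14] -> counters=[4,0,0,0,0,4,0,0,2,0,4,4,0,0,2,0,0,0]
Step 21: insert ss at [0, 10] -> counters=[5,0,0,0,0,4,0,0,2,0,5,4,0,0,2,0,0,0]
Final counters=[5,0,0,0,0,4,0,0,2,0,5,4,0,0,2,0,0,0] -> 6 nonzero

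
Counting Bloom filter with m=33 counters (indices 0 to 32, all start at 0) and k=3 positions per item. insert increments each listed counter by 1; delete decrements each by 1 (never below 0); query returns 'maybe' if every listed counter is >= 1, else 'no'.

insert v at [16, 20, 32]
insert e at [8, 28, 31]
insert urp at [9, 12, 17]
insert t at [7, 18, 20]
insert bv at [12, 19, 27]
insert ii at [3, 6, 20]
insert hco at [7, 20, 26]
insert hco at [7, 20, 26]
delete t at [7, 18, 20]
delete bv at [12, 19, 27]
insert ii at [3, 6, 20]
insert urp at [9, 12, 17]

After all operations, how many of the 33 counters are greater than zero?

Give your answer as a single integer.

Answer: 13

Derivation:
Step 1: insert v at [16, 20, 32] -> counters=[0,0,0,0,0,0,0,0,0,0,0,0,0,0,0,0,1,0,0,0,1,0,0,0,0,0,0,0,0,0,0,0,1]
Step 2: insert e at [8, 28, 31] -> counters=[0,0,0,0,0,0,0,0,1,0,0,0,0,0,0,0,1,0,0,0,1,0,0,0,0,0,0,0,1,0,0,1,1]
Step 3: insert urp at [9, 12, 17] -> counters=[0,0,0,0,0,0,0,0,1,1,0,0,1,0,0,0,1,1,0,0,1,0,0,0,0,0,0,0,1,0,0,1,1]
Step 4: insert t at [7, 18, 20] -> counters=[0,0,0,0,0,0,0,1,1,1,0,0,1,0,0,0,1,1,1,0,2,0,0,0,0,0,0,0,1,0,0,1,1]
Step 5: insert bv at [12, 19, 27] -> counters=[0,0,0,0,0,0,0,1,1,1,0,0,2,0,0,0,1,1,1,1,2,0,0,0,0,0,0,1,1,0,0,1,1]
Step 6: insert ii at [3, 6, 20] -> counters=[0,0,0,1,0,0,1,1,1,1,0,0,2,0,0,0,1,1,1,1,3,0,0,0,0,0,0,1,1,0,0,1,1]
Step 7: insert hco at [7, 20, 26] -> counters=[0,0,0,1,0,0,1,2,1,1,0,0,2,0,0,0,1,1,1,1,4,0,0,0,0,0,1,1,1,0,0,1,1]
Step 8: insert hco at [7, 20, 26] -> counters=[0,0,0,1,0,0,1,3,1,1,0,0,2,0,0,0,1,1,1,1,5,0,0,0,0,0,2,1,1,0,0,1,1]
Step 9: delete t at [7, 18, 20] -> counters=[0,0,0,1,0,0,1,2,1,1,0,0,2,0,0,0,1,1,0,1,4,0,0,0,0,0,2,1,1,0,0,1,1]
Step 10: delete bv at [12, 19, 27] -> counters=[0,0,0,1,0,0,1,2,1,1,0,0,1,0,0,0,1,1,0,0,4,0,0,0,0,0,2,0,1,0,0,1,1]
Step 11: insert ii at [3, 6, 20] -> counters=[0,0,0,2,0,0,2,2,1,1,0,0,1,0,0,0,1,1,0,0,5,0,0,0,0,0,2,0,1,0,0,1,1]
Step 12: insert urp at [9, 12, 17] -> counters=[0,0,0,2,0,0,2,2,1,2,0,0,2,0,0,0,1,2,0,0,5,0,0,0,0,0,2,0,1,0,0,1,1]
Final counters=[0,0,0,2,0,0,2,2,1,2,0,0,2,0,0,0,1,2,0,0,5,0,0,0,0,0,2,0,1,0,0,1,1] -> 13 nonzero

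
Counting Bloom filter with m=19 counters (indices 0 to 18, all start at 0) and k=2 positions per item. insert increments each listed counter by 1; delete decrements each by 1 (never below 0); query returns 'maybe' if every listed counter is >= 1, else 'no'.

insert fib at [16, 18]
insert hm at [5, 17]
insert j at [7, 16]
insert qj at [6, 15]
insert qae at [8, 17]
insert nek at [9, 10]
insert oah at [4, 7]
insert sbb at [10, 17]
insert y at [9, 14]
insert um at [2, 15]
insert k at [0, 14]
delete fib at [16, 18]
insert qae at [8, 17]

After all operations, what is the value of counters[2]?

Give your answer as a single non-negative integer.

Step 1: insert fib at [16, 18] -> counters=[0,0,0,0,0,0,0,0,0,0,0,0,0,0,0,0,1,0,1]
Step 2: insert hm at [5, 17] -> counters=[0,0,0,0,0,1,0,0,0,0,0,0,0,0,0,0,1,1,1]
Step 3: insert j at [7, 16] -> counters=[0,0,0,0,0,1,0,1,0,0,0,0,0,0,0,0,2,1,1]
Step 4: insert qj at [6, 15] -> counters=[0,0,0,0,0,1,1,1,0,0,0,0,0,0,0,1,2,1,1]
Step 5: insert qae at [8, 17] -> counters=[0,0,0,0,0,1,1,1,1,0,0,0,0,0,0,1,2,2,1]
Step 6: insert nek at [9, 10] -> counters=[0,0,0,0,0,1,1,1,1,1,1,0,0,0,0,1,2,2,1]
Step 7: insert oah at [4, 7] -> counters=[0,0,0,0,1,1,1,2,1,1,1,0,0,0,0,1,2,2,1]
Step 8: insert sbb at [10, 17] -> counters=[0,0,0,0,1,1,1,2,1,1,2,0,0,0,0,1,2,3,1]
Step 9: insert y at [9, 14] -> counters=[0,0,0,0,1,1,1,2,1,2,2,0,0,0,1,1,2,3,1]
Step 10: insert um at [2, 15] -> counters=[0,0,1,0,1,1,1,2,1,2,2,0,0,0,1,2,2,3,1]
Step 11: insert k at [0, 14] -> counters=[1,0,1,0,1,1,1,2,1,2,2,0,0,0,2,2,2,3,1]
Step 12: delete fib at [16, 18] -> counters=[1,0,1,0,1,1,1,2,1,2,2,0,0,0,2,2,1,3,0]
Step 13: insert qae at [8, 17] -> counters=[1,0,1,0,1,1,1,2,2,2,2,0,0,0,2,2,1,4,0]
Final counters=[1,0,1,0,1,1,1,2,2,2,2,0,0,0,2,2,1,4,0] -> counters[2]=1

Answer: 1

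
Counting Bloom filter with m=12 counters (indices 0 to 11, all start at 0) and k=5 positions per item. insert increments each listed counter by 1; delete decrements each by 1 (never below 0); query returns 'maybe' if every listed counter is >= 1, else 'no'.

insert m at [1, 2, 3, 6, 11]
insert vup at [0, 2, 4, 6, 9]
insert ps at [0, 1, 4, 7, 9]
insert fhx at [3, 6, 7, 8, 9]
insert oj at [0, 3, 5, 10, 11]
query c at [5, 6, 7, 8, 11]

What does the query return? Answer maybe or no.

Step 1: insert m at [1, 2, 3, 6, 11] -> counters=[0,1,1,1,0,0,1,0,0,0,0,1]
Step 2: insert vup at [0, 2, 4, 6, 9] -> counters=[1,1,2,1,1,0,2,0,0,1,0,1]
Step 3: insert ps at [0, 1, 4, 7, 9] -> counters=[2,2,2,1,2,0,2,1,0,2,0,1]
Step 4: insert fhx at [3, 6, 7, 8, 9] -> counters=[2,2,2,2,2,0,3,2,1,3,0,1]
Step 5: insert oj at [0, 3, 5, 10, 11] -> counters=[3,2,2,3,2,1,3,2,1,3,1,2]
Query c: check counters[5]=1 counters[6]=3 counters[7]=2 counters[8]=1 counters[11]=2 -> maybe

Answer: maybe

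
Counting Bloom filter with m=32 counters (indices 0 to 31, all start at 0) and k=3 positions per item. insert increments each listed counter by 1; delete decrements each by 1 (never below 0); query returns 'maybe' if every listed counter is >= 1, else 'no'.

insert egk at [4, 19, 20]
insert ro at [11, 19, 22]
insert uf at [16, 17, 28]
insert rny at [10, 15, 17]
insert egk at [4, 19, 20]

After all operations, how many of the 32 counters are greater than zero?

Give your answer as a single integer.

Answer: 10

Derivation:
Step 1: insert egk at [4, 19, 20] -> counters=[0,0,0,0,1,0,0,0,0,0,0,0,0,0,0,0,0,0,0,1,1,0,0,0,0,0,0,0,0,0,0,0]
Step 2: insert ro at [11, 19, 22] -> counters=[0,0,0,0,1,0,0,0,0,0,0,1,0,0,0,0,0,0,0,2,1,0,1,0,0,0,0,0,0,0,0,0]
Step 3: insert uf at [16, 17, 28] -> counters=[0,0,0,0,1,0,0,0,0,0,0,1,0,0,0,0,1,1,0,2,1,0,1,0,0,0,0,0,1,0,0,0]
Step 4: insert rny at [10, 15, 17] -> counters=[0,0,0,0,1,0,0,0,0,0,1,1,0,0,0,1,1,2,0,2,1,0,1,0,0,0,0,0,1,0,0,0]
Step 5: insert egk at [4, 19, 20] -> counters=[0,0,0,0,2,0,0,0,0,0,1,1,0,0,0,1,1,2,0,3,2,0,1,0,0,0,0,0,1,0,0,0]
Final counters=[0,0,0,0,2,0,0,0,0,0,1,1,0,0,0,1,1,2,0,3,2,0,1,0,0,0,0,0,1,0,0,0] -> 10 nonzero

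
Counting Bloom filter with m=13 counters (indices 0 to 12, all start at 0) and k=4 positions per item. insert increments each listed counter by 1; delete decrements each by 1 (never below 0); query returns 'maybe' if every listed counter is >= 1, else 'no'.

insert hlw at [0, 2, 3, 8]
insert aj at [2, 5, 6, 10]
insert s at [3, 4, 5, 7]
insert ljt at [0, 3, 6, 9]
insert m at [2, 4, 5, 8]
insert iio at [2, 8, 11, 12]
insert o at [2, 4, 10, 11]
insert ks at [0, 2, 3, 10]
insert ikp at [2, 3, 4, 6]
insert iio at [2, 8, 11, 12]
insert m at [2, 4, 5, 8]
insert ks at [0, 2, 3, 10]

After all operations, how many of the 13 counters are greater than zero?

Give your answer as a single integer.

Answer: 12

Derivation:
Step 1: insert hlw at [0, 2, 3, 8] -> counters=[1,0,1,1,0,0,0,0,1,0,0,0,0]
Step 2: insert aj at [2, 5, 6, 10] -> counters=[1,0,2,1,0,1,1,0,1,0,1,0,0]
Step 3: insert s at [3, 4, 5, 7] -> counters=[1,0,2,2,1,2,1,1,1,0,1,0,0]
Step 4: insert ljt at [0, 3, 6, 9] -> counters=[2,0,2,3,1,2,2,1,1,1,1,0,0]
Step 5: insert m at [2, 4, 5, 8] -> counters=[2,0,3,3,2,3,2,1,2,1,1,0,0]
Step 6: insert iio at [2, 8, 11, 12] -> counters=[2,0,4,3,2,3,2,1,3,1,1,1,1]
Step 7: insert o at [2, 4, 10, 11] -> counters=[2,0,5,3,3,3,2,1,3,1,2,2,1]
Step 8: insert ks at [0, 2, 3, 10] -> counters=[3,0,6,4,3,3,2,1,3,1,3,2,1]
Step 9: insert ikp at [2, 3, 4, 6] -> counters=[3,0,7,5,4,3,3,1,3,1,3,2,1]
Step 10: insert iio at [2, 8, 11, 12] -> counters=[3,0,8,5,4,3,3,1,4,1,3,3,2]
Step 11: insert m at [2, 4, 5, 8] -> counters=[3,0,9,5,5,4,3,1,5,1,3,3,2]
Step 12: insert ks at [0, 2, 3, 10] -> counters=[4,0,10,6,5,4,3,1,5,1,4,3,2]
Final counters=[4,0,10,6,5,4,3,1,5,1,4,3,2] -> 12 nonzero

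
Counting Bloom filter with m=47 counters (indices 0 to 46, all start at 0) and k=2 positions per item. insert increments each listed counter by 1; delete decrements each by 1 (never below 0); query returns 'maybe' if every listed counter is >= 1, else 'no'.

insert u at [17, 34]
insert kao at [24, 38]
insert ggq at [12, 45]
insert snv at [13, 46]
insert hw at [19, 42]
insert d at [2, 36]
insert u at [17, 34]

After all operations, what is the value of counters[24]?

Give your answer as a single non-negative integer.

Answer: 1

Derivation:
Step 1: insert u at [17, 34] -> counters=[0,0,0,0,0,0,0,0,0,0,0,0,0,0,0,0,0,1,0,0,0,0,0,0,0,0,0,0,0,0,0,0,0,0,1,0,0,0,0,0,0,0,0,0,0,0,0]
Step 2: insert kao at [24, 38] -> counters=[0,0,0,0,0,0,0,0,0,0,0,0,0,0,0,0,0,1,0,0,0,0,0,0,1,0,0,0,0,0,0,0,0,0,1,0,0,0,1,0,0,0,0,0,0,0,0]
Step 3: insert ggq at [12, 45] -> counters=[0,0,0,0,0,0,0,0,0,0,0,0,1,0,0,0,0,1,0,0,0,0,0,0,1,0,0,0,0,0,0,0,0,0,1,0,0,0,1,0,0,0,0,0,0,1,0]
Step 4: insert snv at [13, 46] -> counters=[0,0,0,0,0,0,0,0,0,0,0,0,1,1,0,0,0,1,0,0,0,0,0,0,1,0,0,0,0,0,0,0,0,0,1,0,0,0,1,0,0,0,0,0,0,1,1]
Step 5: insert hw at [19, 42] -> counters=[0,0,0,0,0,0,0,0,0,0,0,0,1,1,0,0,0,1,0,1,0,0,0,0,1,0,0,0,0,0,0,0,0,0,1,0,0,0,1,0,0,0,1,0,0,1,1]
Step 6: insert d at [2, 36] -> counters=[0,0,1,0,0,0,0,0,0,0,0,0,1,1,0,0,0,1,0,1,0,0,0,0,1,0,0,0,0,0,0,0,0,0,1,0,1,0,1,0,0,0,1,0,0,1,1]
Step 7: insert u at [17, 34] -> counters=[0,0,1,0,0,0,0,0,0,0,0,0,1,1,0,0,0,2,0,1,0,0,0,0,1,0,0,0,0,0,0,0,0,0,2,0,1,0,1,0,0,0,1,0,0,1,1]
Final counters=[0,0,1,0,0,0,0,0,0,0,0,0,1,1,0,0,0,2,0,1,0,0,0,0,1,0,0,0,0,0,0,0,0,0,2,0,1,0,1,0,0,0,1,0,0,1,1] -> counters[24]=1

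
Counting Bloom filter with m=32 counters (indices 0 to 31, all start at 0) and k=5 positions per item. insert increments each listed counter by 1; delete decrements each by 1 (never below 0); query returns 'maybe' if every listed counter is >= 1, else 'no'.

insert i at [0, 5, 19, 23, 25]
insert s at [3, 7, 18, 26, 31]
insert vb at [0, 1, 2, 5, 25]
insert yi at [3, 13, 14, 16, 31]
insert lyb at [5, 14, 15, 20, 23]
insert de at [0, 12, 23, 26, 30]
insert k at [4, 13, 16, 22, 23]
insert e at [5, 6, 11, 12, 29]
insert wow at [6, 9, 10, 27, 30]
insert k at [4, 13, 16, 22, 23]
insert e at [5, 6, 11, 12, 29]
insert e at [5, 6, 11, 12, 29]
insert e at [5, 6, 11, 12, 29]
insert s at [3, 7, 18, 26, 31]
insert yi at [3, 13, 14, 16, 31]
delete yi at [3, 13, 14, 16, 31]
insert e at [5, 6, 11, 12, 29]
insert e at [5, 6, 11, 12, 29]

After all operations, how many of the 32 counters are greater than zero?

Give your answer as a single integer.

Step 1: insert i at [0, 5, 19, 23, 25] -> counters=[1,0,0,0,0,1,0,0,0,0,0,0,0,0,0,0,0,0,0,1,0,0,0,1,0,1,0,0,0,0,0,0]
Step 2: insert s at [3, 7, 18, 26, 31] -> counters=[1,0,0,1,0,1,0,1,0,0,0,0,0,0,0,0,0,0,1,1,0,0,0,1,0,1,1,0,0,0,0,1]
Step 3: insert vb at [0, 1, 2, 5, 25] -> counters=[2,1,1,1,0,2,0,1,0,0,0,0,0,0,0,0,0,0,1,1,0,0,0,1,0,2,1,0,0,0,0,1]
Step 4: insert yi at [3, 13, 14, 16, 31] -> counters=[2,1,1,2,0,2,0,1,0,0,0,0,0,1,1,0,1,0,1,1,0,0,0,1,0,2,1,0,0,0,0,2]
Step 5: insert lyb at [5, 14, 15, 20, 23] -> counters=[2,1,1,2,0,3,0,1,0,0,0,0,0,1,2,1,1,0,1,1,1,0,0,2,0,2,1,0,0,0,0,2]
Step 6: insert de at [0, 12, 23, 26, 30] -> counters=[3,1,1,2,0,3,0,1,0,0,0,0,1,1,2,1,1,0,1,1,1,0,0,3,0,2,2,0,0,0,1,2]
Step 7: insert k at [4, 13, 16, 22, 23] -> counters=[3,1,1,2,1,3,0,1,0,0,0,0,1,2,2,1,2,0,1,1,1,0,1,4,0,2,2,0,0,0,1,2]
Step 8: insert e at [5, 6, 11, 12, 29] -> counters=[3,1,1,2,1,4,1,1,0,0,0,1,2,2,2,1,2,0,1,1,1,0,1,4,0,2,2,0,0,1,1,2]
Step 9: insert wow at [6, 9, 10, 27, 30] -> counters=[3,1,1,2,1,4,2,1,0,1,1,1,2,2,2,1,2,0,1,1,1,0,1,4,0,2,2,1,0,1,2,2]
Step 10: insert k at [4, 13, 16, 22, 23] -> counters=[3,1,1,2,2,4,2,1,0,1,1,1,2,3,2,1,3,0,1,1,1,0,2,5,0,2,2,1,0,1,2,2]
Step 11: insert e at [5, 6, 11, 12, 29] -> counters=[3,1,1,2,2,5,3,1,0,1,1,2,3,3,2,1,3,0,1,1,1,0,2,5,0,2,2,1,0,2,2,2]
Step 12: insert e at [5, 6, 11, 12, 29] -> counters=[3,1,1,2,2,6,4,1,0,1,1,3,4,3,2,1,3,0,1,1,1,0,2,5,0,2,2,1,0,3,2,2]
Step 13: insert e at [5, 6, 11, 12, 29] -> counters=[3,1,1,2,2,7,5,1,0,1,1,4,5,3,2,1,3,0,1,1,1,0,2,5,0,2,2,1,0,4,2,2]
Step 14: insert s at [3, 7, 18, 26, 31] -> counters=[3,1,1,3,2,7,5,2,0,1,1,4,5,3,2,1,3,0,2,1,1,0,2,5,0,2,3,1,0,4,2,3]
Step 15: insert yi at [3, 13, 14, 16, 31] -> counters=[3,1,1,4,2,7,5,2,0,1,1,4,5,4,3,1,4,0,2,1,1,0,2,5,0,2,3,1,0,4,2,4]
Step 16: delete yi at [3, 13, 14, 16, 31] -> counters=[3,1,1,3,2,7,5,2,0,1,1,4,5,3,2,1,3,0,2,1,1,0,2,5,0,2,3,1,0,4,2,3]
Step 17: insert e at [5, 6, 11, 12, 29] -> counters=[3,1,1,3,2,8,6,2,0,1,1,5,6,3,2,1,3,0,2,1,1,0,2,5,0,2,3,1,0,5,2,3]
Step 18: insert e at [5, 6, 11, 12, 29] -> counters=[3,1,1,3,2,9,7,2,0,1,1,6,7,3,2,1,3,0,2,1,1,0,2,5,0,2,3,1,0,6,2,3]
Final counters=[3,1,1,3,2,9,7,2,0,1,1,6,7,3,2,1,3,0,2,1,1,0,2,5,0,2,3,1,0,6,2,3] -> 27 nonzero

Answer: 27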